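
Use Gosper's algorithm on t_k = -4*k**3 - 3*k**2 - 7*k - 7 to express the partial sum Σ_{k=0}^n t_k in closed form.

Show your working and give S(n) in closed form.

Compute t_(k+1)/t_k: get (4*k**3 + 15*k**2 + 25*k + 21)/(4*k**3 + 3*k**2 + 7*k + 7).
Normal form (A,B,C) = (1, 1, k**3 + 3*k**2/4 + 7*k/4 + 7/4).
f must satisfy (1)·f(k+1) − (1)·f(k) = k**3 + 3*k**2/4 + 7*k/4 + 7/4.
d = 4 from the (0,0,3) case.
Coefficient equations give f(k) = k*(k**3 - k**2 + 3*k + 4)/4.
Then R = B(k−1)f/C = k*(k**3 - k**2 + 3*k + 4)/(4*k**3 + 3*k**2 + 7*k + 7), so s_k = R(k)·t_k = k*(-k**3 + k**2 - 3*k - 4).
Check: Δs_k = -4*k**3 - 3*k**2 - 7*k - 7. ✓
Telescope: S(n) = s_(n+1) − s_(0) = -n**4 - 3*n**3 - 6*n**2 - 11*n - 7 − (0) = -n**4 - 3*n**3 - 6*n**2 - 11*n - 7.

S(n) = -n**4 - 3*n**3 - 6*n**2 - 11*n - 7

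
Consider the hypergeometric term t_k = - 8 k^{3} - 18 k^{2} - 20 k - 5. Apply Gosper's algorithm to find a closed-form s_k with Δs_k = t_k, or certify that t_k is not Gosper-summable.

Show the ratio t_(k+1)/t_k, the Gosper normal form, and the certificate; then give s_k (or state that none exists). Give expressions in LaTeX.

s_k = k \left(- 2 k^{3} - 2 k^{2} - 3 k + 2\right)

Ratio r(k) = (8*k**3 + 42*k**2 + 80*k + 51)/(8*k**3 + 18*k**2 + 20*k + 5).
Factor: A=1; B=1; C=k**3 + 9*k**2/4 + 5*k/2 + 5/8.
f must satisfy (1)·f(k+1) − (1)·f(k) = k**3 + 9*k**2/4 + 5*k/2 + 5/8.
From deg A=0, deg B=0, deg C=3: d=4.
A polynomial solution: f(k) = k*(2*k**3 + 2*k**2 + 3*k - 2)/8.
Get s_k = R·t_k = k*(-2*k**3 - 2*k**2 - 3*k + 2) with R(k) = B(k−1)f(k)/C(k) = k*(2*k**3 + 2*k**2 + 3*k - 2)/(8*k**3 + 18*k**2 + 20*k + 5).
s_(k+1) − s_k = -8*k**3 - 18*k**2 - 20*k - 5 = t_k.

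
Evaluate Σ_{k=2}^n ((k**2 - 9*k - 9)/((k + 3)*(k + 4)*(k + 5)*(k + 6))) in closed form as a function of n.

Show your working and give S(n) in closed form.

The ratio is (k + 3)*(9*k - (k + 1)**2 + 18)/((k + 7)*(-k**2 + 9*k + 9)).
Take A(k)=k + 3, B(k)=k + 7, C(k)=k**2 - 9*k - 9.
Need (k + 3)·f(k+1) − (k + 6)·f(k) = k**2 - 9*k - 9.
Bound: deg f ≤ 3.
A polynomial solution: f(k) = -k*(k**2 + 32*k + 27)/20.
Certificate R = B(k−1)f/C = -k*(k + 6)*(k**2 + 32*k + 27)/(20*(k**2 - 9*k - 9)) gives s_k = k*(-k**2 - 32*k - 27)/(20*(k + 3)*(k + 4)*(k + 5)).
Check: Δs_k = (k**2 - 9*k - 9)/(k**4 + 18*k**3 + 119*k**2 + 342*k + 360). ✓
Telescope: S(n) = s_(n+1) − s_(2) = (-n**3 - 35*n**2 - 94*n - 60)/(20*(n**3 + 15*n**2 + 74*n + 120)) − (-19/420) = (-n**3 - 225*n**2 - 284*n + 510)/(210*(n**3 + 15*n**2 + 74*n + 120)).

S(n) = (-n**3 - 225*n**2 - 284*n + 510)/(210*(n**3 + 15*n**2 + 74*n + 120))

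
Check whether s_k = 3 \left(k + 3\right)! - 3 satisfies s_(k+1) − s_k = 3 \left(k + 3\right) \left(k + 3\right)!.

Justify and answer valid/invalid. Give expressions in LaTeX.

s_(k+1) = 3*factorial(k + 4) - 3
s_(k+1) − s_k = 3*(k + 3)*factorial(k + 3)
(s_(k+1) − s_k) − t_k = 0

valid; difference matches t_k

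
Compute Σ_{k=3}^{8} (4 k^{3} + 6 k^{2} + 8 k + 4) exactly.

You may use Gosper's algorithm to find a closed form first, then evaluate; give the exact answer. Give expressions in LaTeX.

Σ = 6630

r(k) = (2*k**3 + 9*k**2 + 16*k + 11)/(2*k**3 + 3*k**2 + 4*k + 2) after simplifying.
Normal form (A,B,C) = (1, 1, k**3 + 3*k**2/2 + 2*k + 1).
Set up (1)·f(k+1) − (1)·f(k) − (k**3 + 3*k**2/2 + 2*k + 1) = 0.
Degrees (0,0,3) ⇒ d ≤ 4.
Coefficient equations give f(k) = k*(k**3 + 2*k + 1)/4.
Then R = B(k−1)f/C = k*(k**3 + 2*k + 1)/(2*(2*k**3 + 3*k**2 + 4*k + 2)), so s_k = R(k)·t_k = k*(k**3 + 2*k + 1).
s_(k+1) − s_k = 4*k**3 + 6*k**2 + 8*k + 4 = t_k.
Σ_(k=3)^(8) t_k = s_(9) − s_(3) = 6732 − (102) = 6630.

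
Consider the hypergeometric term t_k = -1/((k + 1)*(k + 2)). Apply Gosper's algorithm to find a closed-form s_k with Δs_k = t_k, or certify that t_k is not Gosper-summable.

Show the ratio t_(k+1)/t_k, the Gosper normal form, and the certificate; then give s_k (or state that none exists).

The ratio is (k + 1)/(k + 3).
So A=k + 1 and B=k + 3, with C=1.
Key eq: (k + 1)·f(k+1) = (k + 2)·f(k) + (1).
Bound: deg f ≤ 1.
Match coefficients ⇒ f(k) = k.
R(k) = B(k−1)·f(k)/C(k) = k*(k + 2); s_k = R·t_k = -k/(k + 1).
s_(k+1) − s_k = -1/(k**2 + 3*k + 2) = t_k.

s_k = -k/(k + 1)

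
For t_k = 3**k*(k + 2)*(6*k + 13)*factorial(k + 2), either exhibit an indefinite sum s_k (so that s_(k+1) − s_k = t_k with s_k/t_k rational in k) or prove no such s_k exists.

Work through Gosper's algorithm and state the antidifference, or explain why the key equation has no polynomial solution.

Step 1: r(k) = (k + 3)**2*(18*k + 57)/((k + 2)*(6*k + 13)).
A = 3*k + 9, B = 1, C = k**2 + 25*k/6 + 13/3.
Solve (3*k + 9)·f(k+1) − (1)·f(k) = k**2 + 25*k/6 + 13/3.
deg f ≤ 1 (via 1,0,2).
Coefficient equations give f(k) = (2*k + 1)/6.
Certificate R = B(k−1)f/C = (2*k + 1)/((k + 2)*(6*k + 13)) gives s_k = 3**k*(2*k + 1)*factorial(k + 2).
s_(k+1) − s_k = 3**k*(k + 2)*(6*k + 13)*factorial(k + 2) = t_k.

s_k = 3**k*(2*k + 1)*factorial(k + 2)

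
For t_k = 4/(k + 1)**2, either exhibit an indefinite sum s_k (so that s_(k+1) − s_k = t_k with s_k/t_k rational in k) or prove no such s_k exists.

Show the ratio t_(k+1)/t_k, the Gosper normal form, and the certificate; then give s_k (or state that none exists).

none — t_k is not Gosper-summable

Step 1: r(k) = (k + 1)**2/(k + 2)**2.
Take A(k)=k**2 + 2*k + 1, B(k)=k**2 + 4*k + 4, C(k)=1.
Key eq: (k**2 + 2*k + 1)·f(k+1) = (k**2 + 2*k + 1)·f(k) + (1).
Bound: deg f ≤ 0.
Put f(k) = c0: A·f(k+1) − B(k−1)·f(k) − C = -1; need -1 = 0 — inconsistent ⇒ no f, not summable.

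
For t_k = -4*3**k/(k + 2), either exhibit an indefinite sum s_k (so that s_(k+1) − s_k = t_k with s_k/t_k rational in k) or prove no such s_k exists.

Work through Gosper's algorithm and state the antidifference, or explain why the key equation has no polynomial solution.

Compute t_(k+1)/t_k: get 3*(k + 2)/(k + 3).
Factor: A=3*k + 6; B=k + 3; C=1.
Key eq: (3*k + 6)·f(k+1) = (k + 2)·f(k) + (1).
deg f ≤ -1 (via 1,1,0).
Negative degree bound (-1): no f exists, t_k not Gosper-summable.

none (Gosper's algorithm certifies no s_k)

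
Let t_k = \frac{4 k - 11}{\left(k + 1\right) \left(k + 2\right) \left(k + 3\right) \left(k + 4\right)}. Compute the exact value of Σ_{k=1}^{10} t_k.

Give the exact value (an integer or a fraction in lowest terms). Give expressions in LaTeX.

Σ = -55/1092

r(k) = (k + 1)*(4*k - 7)/((k + 5)*(4*k - 11)) after simplifying.
Normal form (A,B,C) = (k + 1, k + 5, k - 11/4).
Solve (k + 1)·f(k+1) − (k + 4)·f(k) = k - 11/4.
deg f ≤ 3 (via 1,1,1).
Match coefficients ⇒ f(k) = -k*(k**2 + 6*k + 15)/8.
Get s_k = R·t_k = k*(-k**2 - 6*k - 15)/(2*(k + 1)*(k + 2)*(k + 3)) with R(k) = B(k−1)f(k)/C(k) = -k*(k + 4)*(k**2 + 6*k + 15)/(2*(4*k - 11)).
Verify: (4*k - 11)/(k**4 + 10*k**3 + 35*k**2 + 50*k + 24) matches t_k.
Evaluate s at k=11 and k=1: -1111/2184 and -11/24; difference -55/1092.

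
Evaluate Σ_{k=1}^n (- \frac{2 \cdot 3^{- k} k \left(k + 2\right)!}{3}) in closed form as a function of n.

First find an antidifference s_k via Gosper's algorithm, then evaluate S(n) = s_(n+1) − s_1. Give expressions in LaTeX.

Step 1: r(k) = (k + 1)*(k + 3)/(3*k).
Take A(k)=k/3 + 1, B(k)=1, C(k)=k.
Need (k/3 + 1)·f(k+1) − (1)·f(k) = k.
d = 0 from the (1,0,1) case.
A polynomial solution: f(k) = 3.
So s_k = (B(k−1)f/C)·t_k = (3/k)·t_k = -2*factorial(k + 2)/3**k.
Verify: -2*k*factorial(k + 2)/(3*3**k) matches t_k.
Σ_(k=1)^n t_k = s_(n+1) − s_(1) = (-2*3**(-n - 1)*factorial(n + 3)) − (-4), i.e. 4 - 2*factorial(n + 3)/(3*3**n).

S(n) = 4 - \frac{2 \cdot 3^{- n} \left(n + 3\right)!}{3}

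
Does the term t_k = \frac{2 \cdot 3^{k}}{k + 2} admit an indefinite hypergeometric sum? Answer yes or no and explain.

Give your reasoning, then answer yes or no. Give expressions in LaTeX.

No — negative degree bound, so no certificate f.

Step 1: r(k) = 3*(k + 2)/(k + 3).
So A=3*k + 6 and B=k + 3, with C=1.
f must satisfy (3*k + 6)·f(k+1) − (k + 2)·f(k) = 1.
From deg A=1, deg B=1, deg C=0: d=-1.
deg f ≤ -1 is impossible — no certificate.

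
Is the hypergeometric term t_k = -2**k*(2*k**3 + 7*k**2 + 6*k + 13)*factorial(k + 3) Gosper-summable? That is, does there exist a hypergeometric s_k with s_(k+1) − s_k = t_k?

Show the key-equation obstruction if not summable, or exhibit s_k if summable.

Yes. s_k = -2**k*(k**2 - 2*k + 3)*factorial(k + 3).

Compute t_(k+1)/t_k: get 2*(2*k**4 + 21*k**3 + 78*k**2 + 132*k + 112)/(2*k**3 + 7*k**2 + 6*k + 13).
Normal form (A,B,C) = (2*k + 8, 1, k**3 + 7*k**2/2 + 3*k + 13/2).
Set up (2*k + 8)·f(k+1) − (1)·f(k) − (k**3 + 7*k**2/2 + 3*k + 13/2) = 0.
Bound: deg f ≤ 2.
Coefficient equations give f(k) = (k**2 - 2*k + 3)/2.
Certificate R = B(k−1)f/C = (k**2 - 2*k + 3)/(2*k**3 + 7*k**2 + 6*k + 13) gives s_k = -2**k*(k**2 - 2*k + 3)*factorial(k + 3).
Δs = -2**k*(2*k**3 + 7*k**2 + 6*k + 13)*factorial(k + 3), as required.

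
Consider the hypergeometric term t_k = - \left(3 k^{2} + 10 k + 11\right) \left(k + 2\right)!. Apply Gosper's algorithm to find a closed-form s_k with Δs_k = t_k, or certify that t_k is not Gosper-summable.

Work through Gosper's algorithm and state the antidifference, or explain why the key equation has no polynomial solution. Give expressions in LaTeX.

s_k = - \left(3 k + 1\right) \left(k + 2\right)!

The ratio is (k + 3)*(10*k + 3*(k + 1)**2 + 21)/(3*k**2 + 10*k + 11).
Take A(k)=k + 3, B(k)=1, C(k)=k**2 + 10*k/3 + 11/3.
Set up (k + 3)·f(k+1) − (1)·f(k) − (k**2 + 10*k/3 + 11/3) = 0.
d = 1 from the (1,0,2) case.
Solve for f: f(k) = (3*k + 1)/3 (degree 1 ≤ 1).
Certificate R = B(k−1)f/C = (3*k + 1)/(3*k**2 + 10*k + 11) gives s_k = -(3*k + 1)*factorial(k + 2).
s_(k+1) − s_k = -(3*k**2 + 10*k + 11)*factorial(k + 2) = t_k.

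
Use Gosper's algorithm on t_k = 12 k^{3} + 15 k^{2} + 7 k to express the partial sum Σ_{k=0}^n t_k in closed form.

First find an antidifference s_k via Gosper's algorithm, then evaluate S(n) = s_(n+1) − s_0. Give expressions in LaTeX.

S(n) = n \left(3 n^{3} + 11 n^{2} + 14 n + 6\right)

t_(k+1)/t_k = (12*k**3 + 51*k**2 + 73*k + 34)/(k*(12*k**2 + 15*k + 7)).
So A=1 and B=1, with C=k**3 + 5*k**2/4 + 7*k/12.
Set up (1)·f(k+1) − (1)·f(k) − (k**3 + 5*k**2/4 + 7*k/12) = 0.
From deg A=0, deg B=0, deg C=3: d=4.
Match coefficients ⇒ f(k) = k*(k - 1)*(3*k**2 + 2*k + 1)/12.
So s_k = (B(k−1)f/C)·t_k = ((k - 1)*(3*k**2 + 2*k + 1)/(12*k**2 + 15*k + 7))·t_k = k*(3*k**3 - k**2 - k - 1).
Verify: k*(12*k**2 + 15*k + 7) matches t_k.
Σ_(k=0)^n t_k = s_(n+1) − s_(0) = (n*(3*n**3 + 11*n**2 + 14*n + 6)) − (0), i.e. n*(3*n**3 + 11*n**2 + 14*n + 6).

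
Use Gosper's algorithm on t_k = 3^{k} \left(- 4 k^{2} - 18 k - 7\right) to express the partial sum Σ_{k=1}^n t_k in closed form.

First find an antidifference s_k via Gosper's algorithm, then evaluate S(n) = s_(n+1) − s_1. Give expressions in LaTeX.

The ratio is 3*(4*k**2 + 26*k + 29)/(4*k**2 + 18*k + 7).
Gosper form: A/B · C(k+1)/C(k) with A=3, B=1, C=k**2 + 9*k/2 + 7/4.
Key eq: (3)·f(k+1) = (1)·f(k) + (k**2 + 9*k/2 + 7/4).
Degrees (0,0,2) ⇒ d ≤ 2.
A polynomial solution: f(k) = (2*k**2 + 3*k - 4)/4.
R(k) = B(k−1)·f(k)/C(k) = (2*k**2 + 3*k - 4)/(4*k**2 + 18*k + 7); s_k = R·t_k = 3**k*(-2*k**2 - 3*k + 4).
Verify: 3**k*(-4*k**2 - 18*k - 7) matches t_k.
Telescope: S(n) = s_(n+1) − s_(1) = 3**(n + 1)*(-2*n**2 - 7*n - 1) − (-3) = -6*3**n*n**2 - 21*3**n*n - 3*3**n + 3.

S(n) = - 6 \cdot 3^{n} n^{2} - 21 \cdot 3^{n} n - 3 \cdot 3^{n} + 3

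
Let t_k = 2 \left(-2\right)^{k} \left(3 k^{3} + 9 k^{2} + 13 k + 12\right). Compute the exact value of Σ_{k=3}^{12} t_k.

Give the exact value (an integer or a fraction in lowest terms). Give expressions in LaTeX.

Compute t_(k+1)/t_k: get 2*(-3*k**3 - 18*k**2 - 40*k - 37)/(3*k**3 + 9*k**2 + 13*k + 12).
Normal form (A,B,C) = (-2, 1, k**3 + 3*k**2 + 13*k/3 + 4).
f must satisfy (-2)·f(k+1) − (1)·f(k) = k**3 + 3*k**2 + 13*k/3 + 4.
From deg A=0, deg B=0, deg C=3: d=3.
Coefficient equations give f(k) = -(k**3 + k**2 + k + 2)/3.
Certificate R = B(k−1)f/C = -(k**3 + k**2 + k + 2)/(3*k**3 + 9*k**2 + 13*k + 12) gives s_k = (-2)**(k + 1)*(k**3 + k**2 + k + 2).
Δs = 2*(-2)**k*(3*k**3 + 9*k**2 + 13*k + 12), as required.
Σ_(k=3)^(12) t_k = s_(13) − s_(3) = 39010304 − (656) = 39009648.

Σ = 39009648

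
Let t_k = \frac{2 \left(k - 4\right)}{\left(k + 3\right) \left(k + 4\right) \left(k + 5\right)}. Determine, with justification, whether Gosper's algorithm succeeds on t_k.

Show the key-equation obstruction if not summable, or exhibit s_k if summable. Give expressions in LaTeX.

Yes. s_k = \frac{k \left(- k - 31\right)}{12 \left(k + 3\right) \left(k + 4\right)}.

Ratio r(k) = (k - 3)*(k + 3)/((k - 4)*(k + 6)).
Factor: A=k + 3; B=k + 6; C=k - 4.
f must satisfy (k + 3)·f(k+1) − (k + 5)·f(k) = k - 4.
deg f ≤ 2 (via 1,1,1).
Solving with deg f ≤ 2: f(k) = -k*(k + 31)/24.
R(k) = B(k−1)·f(k)/C(k) = -k*(k + 5)*(k + 31)/(24*(k - 4)); s_k = R·t_k = k*(-k - 31)/(12*(k + 3)*(k + 4)).
Verify: 2*(k - 4)/(k**3 + 12*k**2 + 47*k + 60) matches t_k.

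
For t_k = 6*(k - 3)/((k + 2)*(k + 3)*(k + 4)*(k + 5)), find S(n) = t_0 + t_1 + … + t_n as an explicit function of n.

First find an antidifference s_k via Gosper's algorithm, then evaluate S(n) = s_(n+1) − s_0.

S(n) = (-n**3 - 12*n**2 - 65*n - 54)/(6*(n**3 + 12*n**2 + 47*n + 60))

Ratio r(k) = (k - 2)*(k + 2)/((k - 3)*(k + 6)).
Factor: A=k + 2; B=k + 6; C=k - 3.
Need (k + 2)·f(k+1) − (k + 5)·f(k) = k - 3.
From deg A=1, deg B=1, deg C=1: d=3.
Match coefficients ⇒ f(k) = -k*(k**2 + 9*k + 44)/36.
R(k) = B(k−1)·f(k)/C(k) = -k*(k + 5)*(k**2 + 9*k + 44)/(36*(k - 3)); s_k = R·t_k = k*(-k**2 - 9*k - 44)/(6*(k + 2)*(k + 3)*(k + 4)).
Verify: 6*(k - 3)/(k**4 + 14*k**3 + 71*k**2 + 154*k + 120) matches t_k.
Σ_(k=0)^n t_k = s_(n+1) − s_(0) = ((-n**3 - 12*n**2 - 65*n - 54)/(6*(n**3 + 12*n**2 + 47*n + 60))) − (0), i.e. (-n**3 - 12*n**2 - 65*n - 54)/(6*(n**3 + 12*n**2 + 47*n + 60)).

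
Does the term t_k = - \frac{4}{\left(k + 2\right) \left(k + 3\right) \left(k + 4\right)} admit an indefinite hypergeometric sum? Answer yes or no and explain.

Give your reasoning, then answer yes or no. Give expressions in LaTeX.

Yes. s_k = \frac{k \left(- k - 5\right)}{3 \left(k + 2\right) \left(k + 3\right)}.

t_(k+1)/t_k = (k + 2)/(k + 5).
A = k + 2, B = k + 5, C = 1.
Set up (k + 2)·f(k+1) − (k + 4)·f(k) − (1) = 0.
d = 2 from the (1,1,0) case.
Solve for f: f(k) = k*(k + 5)/12 (degree 2 ≤ 2).
So s_k = (B(k−1)f/C)·t_k = (k*(k + 4)*(k + 5)/12)·t_k = k*(-k - 5)/(3*(k + 2)*(k + 3)).
Verify: -4/(k**3 + 9*k**2 + 26*k + 24) matches t_k.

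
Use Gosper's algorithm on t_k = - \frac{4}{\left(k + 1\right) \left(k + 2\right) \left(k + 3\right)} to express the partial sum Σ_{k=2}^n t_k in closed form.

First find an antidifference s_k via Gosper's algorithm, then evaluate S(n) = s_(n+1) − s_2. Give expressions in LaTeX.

S(n) = \frac{- n^{2} - 5 n + 6}{6 \left(n^{2} + 5 n + 6\right)}

Ratio r(k) = (k + 1)/(k + 4).
A = k + 1, B = k + 4, C = 1.
Need (k + 1)·f(k+1) − (k + 3)·f(k) = 1.
Degrees (1,1,0) ⇒ d ≤ 2.
Solve for f: f(k) = k*(k + 3)/4 (degree 2 ≤ 2).
Then R = B(k−1)f/C = k*(k + 3)**2/4, so s_k = R(k)·t_k = k*(-k - 3)/((k + 1)*(k + 2)).
Verify: -4/(k**3 + 6*k**2 + 11*k + 6) matches t_k.
Σ_(k=2)^n t_k = s_(n+1) − s_(2) = ((-n**2 - 5*n - 4)/(n**2 + 5*n + 6)) − (-5/6), i.e. (-n**2 - 5*n + 6)/(6*(n**2 + 5*n + 6)).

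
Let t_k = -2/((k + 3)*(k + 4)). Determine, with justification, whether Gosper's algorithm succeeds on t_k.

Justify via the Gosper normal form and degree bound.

Ratio r(k) = (k + 3)/(k + 5).
A = k + 3, B = k + 5, C = 1.
f must satisfy (k + 3)·f(k+1) − (k + 4)·f(k) = 1.
Degrees (1,1,0) ⇒ d ≤ 1.
Match coefficients ⇒ f(k) = k/3.
Get s_k = R·t_k = -2*k/(3*k + 9) with R(k) = B(k−1)f(k)/C(k) = k*(k + 4)/3.
Verify: -2/(k**2 + 7*k + 12) matches t_k.

Yes. s_k = -2*k/(3*k + 9).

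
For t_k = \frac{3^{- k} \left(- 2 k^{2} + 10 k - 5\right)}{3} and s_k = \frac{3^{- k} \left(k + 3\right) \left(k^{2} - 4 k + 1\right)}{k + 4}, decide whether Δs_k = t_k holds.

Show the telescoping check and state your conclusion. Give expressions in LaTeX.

s_(k+1) = (k**3 + 2*k**2 - 10*k - 8)/(3*3**k*(k + 5))
s_(k+1) − s_k = (-2*k**4 - 6*k**3 + 46*k**2 + 108*k - 77)/(3*3**k*(k**2 + 9*k + 20))
(s_(k+1) − s_k) − t_k = (2*k**3 + k**2 - 47*k + 23)/(3*3**k*(k**2 + 9*k + 20))

Invalid: residual \frac{3^{- k} \left(2 k^{3} + k^{2} - 47 k + 23\right)}{3 \left(k^{2} + 9 k + 20\right)} ≠ 0.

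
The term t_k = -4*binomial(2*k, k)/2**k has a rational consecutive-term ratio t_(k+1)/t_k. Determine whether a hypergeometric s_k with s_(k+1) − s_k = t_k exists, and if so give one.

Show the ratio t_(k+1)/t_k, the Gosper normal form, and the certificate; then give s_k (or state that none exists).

Step 1: r(k) = (2*k + 1)/(k + 1).
Take A(k)=2*k + 1, B(k)=k + 1, C(k)=1.
Solve (2*k + 1)·f(k+1) − (k)·f(k) = 1.
Degrees (1,1,0) ⇒ d ≤ -1.
d = -1 < 0 ⇒ no nonzero polynomial f; not summable.

no hypergeometric antidifference exists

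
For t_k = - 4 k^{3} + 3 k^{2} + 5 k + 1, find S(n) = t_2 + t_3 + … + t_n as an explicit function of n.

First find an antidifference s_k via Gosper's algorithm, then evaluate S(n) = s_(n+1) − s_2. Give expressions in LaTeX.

Ratio r(k) = (4*k**3 + 9*k**2 + k - 5)/(4*k**3 - 3*k**2 - 5*k - 1).
Factor: A=1; B=1; C=k**3 - 3*k**2/4 - 5*k/4 - 1/4.
Set up (1)·f(k+1) − (1)·f(k) − (k**3 - 3*k**2/4 - 5*k/4 - 1/4) = 0.
deg f ≤ 4 (via 0,0,3).
Solving with deg f ≤ 4: f(k) = k*(k**3 - 3*k**2 + 1)/4.
Certificate R = B(k−1)f/C = k*(k**3 - 3*k**2 + 1)/((4*k + 1)*(k**2 - k - 1)) gives s_k = -k**4 + 3*k**3 - k.
Check: Δs_k = -4*k**3 + 3*k**2 + 5*k + 1. ✓
Σ_(k=2)^n t_k = s_(n+1) − s_(2) = (-n**4 - n**3 + 3*n**2 + 4*n + 1) − (6), i.e. -n**4 - n**3 + 3*n**2 + 4*n - 5.

S(n) = - n^{4} - n^{3} + 3 n^{2} + 4 n - 5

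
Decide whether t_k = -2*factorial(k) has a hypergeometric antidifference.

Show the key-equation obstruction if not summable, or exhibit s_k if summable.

No — t_k has no hypergeometric antidifference.

Step 1: r(k) = k + 1.
Normal form (A,B,C) = (k + 1, 1, 1).
f must satisfy (k + 1)·f(k+1) − (1)·f(k) = 1.
d = -1 from the (1,0,0) case.
deg f ≤ -1 is impossible — no certificate.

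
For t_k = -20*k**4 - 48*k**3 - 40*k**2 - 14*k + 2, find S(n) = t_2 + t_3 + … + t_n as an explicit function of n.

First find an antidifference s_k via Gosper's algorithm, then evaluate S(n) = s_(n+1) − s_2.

S(n) = -4*n**5 - 22*n**4 - 44*n**3 - 39*n**2 - 11*n + 120

Ratio r(k) = (10*k**4 + 64*k**3 + 152*k**2 + 159*k + 60)/(10*k**4 + 24*k**3 + 20*k**2 + 7*k - 1).
A = 1, B = 1, C = k**4 + 12*k**3/5 + 2*k**2 + 7*k/10 - 1/10.
f must satisfy (1)·f(k+1) − (1)·f(k) = k**4 + 12*k**3/5 + 2*k**2 + 7*k/10 - 1/10.
d = 5 from the (0,0,4) case.
Match coefficients ⇒ f(k) = k*(4*k**4 + 2*k**3 - 4*k**2 - k - 3)/20.
Then R = B(k−1)f/C = k*(4*k**4 + 2*k**3 - 4*k**2 - k - 3)/(2*(10*k**4 + 24*k**3 + 20*k**2 + 7*k - 1)), so s_k = R(k)·t_k = k*(-4*k**4 - 2*k**3 + 4*k**2 + k + 3).
Δs = -20*k**4 - 48*k**3 - 40*k**2 - 14*k + 2, as required.
Σ_(k=2)^n t_k = s_(n+1) − s_(2) = (-4*n**5 - 22*n**4 - 44*n**3 - 39*n**2 - 11*n + 2) − (-118), i.e. -4*n**5 - 22*n**4 - 44*n**3 - 39*n**2 - 11*n + 120.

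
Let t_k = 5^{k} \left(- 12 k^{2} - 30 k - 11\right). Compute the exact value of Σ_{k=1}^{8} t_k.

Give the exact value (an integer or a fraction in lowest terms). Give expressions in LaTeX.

Σ = -472656240

Step 1: r(k) = 5*(12*k**2 + 54*k + 53)/(12*k**2 + 30*k + 11).
Take A(k)=5, B(k)=1, C(k)=k**2 + 5*k/2 + 11/12.
Need (5)·f(k+1) − (1)·f(k) = k**2 + 5*k/2 + 11/12.
Bound: deg f ≤ 2.
Coefficient equations give f(k) = (3*k**2 - 1)/12.
Then R = B(k−1)f/C = (3*k**2 - 1)/(12*k**2 + 30*k + 11), so s_k = R(k)·t_k = 5**k*(1 - 3*k**2).
Δs = 5**k*(-12*k**2 - 30*k - 11), as required.
Sum = s_(9) − s_(1); s_(9) = -472656250, s_(1) = -10 ⇒ -472656240.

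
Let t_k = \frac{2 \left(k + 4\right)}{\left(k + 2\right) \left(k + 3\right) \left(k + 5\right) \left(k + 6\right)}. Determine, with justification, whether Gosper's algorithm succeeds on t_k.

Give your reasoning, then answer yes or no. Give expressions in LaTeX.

Step 1: r(k) = (k + 2)*(k + 5)**2/((k + 4)**2*(k + 7)).
Gosper form: A/B · C(k+1)/C(k) with A=k + 2, B=k + 7, C=k**2 + 8*k + 16.
f must satisfy (k + 2)·f(k+1) − (k + 6)·f(k) = k**2 + 8*k + 16.
d = 4 from the (1,1,2) case.
Coefficient equations give f(k) = k*(k + 3)*(k + 4)*(k + 7)/20.
R(k) = B(k−1)·f(k)/C(k) = k*(k + 3)*(k + 6)*(k + 7)/(20*(k + 4)); s_k = R·t_k = k*(k + 7)/(10*(k**2 + 7*k + 10)).
Verify: 2*(k + 4)/(k**4 + 16*k**3 + 91*k**2 + 216*k + 180) matches t_k.

Yes. s_k = \frac{k \left(k + 7\right)}{10 \left(k^{2} + 7 k + 10\right)}.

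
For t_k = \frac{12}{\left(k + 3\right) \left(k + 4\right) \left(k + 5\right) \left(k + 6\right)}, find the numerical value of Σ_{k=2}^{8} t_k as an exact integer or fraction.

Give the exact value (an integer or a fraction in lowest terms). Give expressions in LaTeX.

r(k) = (k + 3)/(k + 7) after simplifying.
So A=k + 3 and B=k + 7, with C=1.
f must satisfy (k + 3)·f(k+1) − (k + 6)·f(k) = 1.
From deg A=1, deg B=1, deg C=0: d=3.
A polynomial solution: f(k) = k*(k**2 + 12*k + 47)/180.
Certificate R = B(k−1)f/C = k*(k + 6)*(k**2 + 12*k + 47)/180 gives s_k = k*(k**2 + 12*k + 47)/(15*(k + 3)*(k + 4)*(k + 5)).
Verify: 12/(k**4 + 18*k**3 + 119*k**2 + 342*k + 360) matches t_k.
Evaluate s at k=9 and k=2: 59/910 and 1/21; difference 47/2730.

Σ = 47/2730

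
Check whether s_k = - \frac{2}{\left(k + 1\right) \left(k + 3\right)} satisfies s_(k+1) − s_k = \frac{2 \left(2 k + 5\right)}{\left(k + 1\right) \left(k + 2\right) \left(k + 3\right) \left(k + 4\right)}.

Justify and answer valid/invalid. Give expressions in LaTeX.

s_(k+1) = -2/((k + 2)*(k + 4))
s_(k+1) − s_k = 2*(2*k + 5)/(k**4 + 10*k**3 + 35*k**2 + 50*k + 24)
(s_(k+1) − s_k) − t_k = 0

valid (s_(k+1) − s_k reduces to t_k)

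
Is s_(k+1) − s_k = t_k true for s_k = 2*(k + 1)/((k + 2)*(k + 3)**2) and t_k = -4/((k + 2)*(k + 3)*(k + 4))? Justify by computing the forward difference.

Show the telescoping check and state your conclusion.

s_(k+1) = 2*(k + 2)/((k + 3)*(k + 4)**2)
s_(k+1) − s_k = 2*(-(k + 1)*(k + 4)**2 + (k + 2)**2*(k + 3))/((k + 2)*(k + 3)**2*(k + 4)**2)
(s_(k+1) − s_k) − t_k = 4*(3*k + 10)/(k**5 + 16*k**4 + 101*k**3 + 314*k**2 + 480*k + 288)

Invalid: residual 4*(3*k + 10)/(k**5 + 16*k**4 + 101*k**3 + 314*k**2 + 480*k + 288) ≠ 0.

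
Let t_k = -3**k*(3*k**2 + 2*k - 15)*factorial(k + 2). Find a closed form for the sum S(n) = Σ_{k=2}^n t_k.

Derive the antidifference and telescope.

S(n) = -3*3**n*n*factorial(n + 3) + 6*3**n*factorial(n + 3) - 216

r(k) = 3*(3*k**3 + 17*k**2 + 14*k - 30)/(3*k**2 + 2*k - 15) after simplifying.
Gosper form: A/B · C(k+1)/C(k) with A=3*k + 9, B=1, C=k**2 + 2*k/3 - 5.
f must satisfy (3*k + 9)·f(k+1) − (1)·f(k) = k**2 + 2*k/3 - 5.
From deg A=1, deg B=0, deg C=2: d=1.
Solving with deg f ≤ 1: f(k) = (k - 3)/3.
So s_k = (B(k−1)f/C)·t_k = ((k - 3)/(3*k**2 + 2*k - 15))·t_k = -3**k*(k - 3)*factorial(k + 2).
Δs = -3**k*(3*k**2 + 2*k - 15)*factorial(k + 2), as required.
Evaluate: s_(n+1) = -3**(n + 1)*(n - 2)*factorial(n + 3); subtract s_(2) = 216 ⇒ S(n) = -3*3**n*n*factorial(n + 3) + 6*3**n*factorial(n + 3) - 216.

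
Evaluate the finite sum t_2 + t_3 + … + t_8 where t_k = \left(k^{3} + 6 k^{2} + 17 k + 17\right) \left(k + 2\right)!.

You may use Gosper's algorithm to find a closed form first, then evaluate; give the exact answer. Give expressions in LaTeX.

Σ = 4111430112

The ratio is (k**4 + 12*k**3 + 59*k**2 + 137*k + 123)/(k**3 + 6*k**2 + 17*k + 17).
Normal form (A,B,C) = (k + 3, 1, k**3 + 6*k**2 + 17*k + 17).
f must satisfy (k + 3)·f(k+1) − (1)·f(k) = k**3 + 6*k**2 + 17*k + 17.
d = 2 from the (1,0,3) case.
A polynomial solution: f(k) = k**2 + 2*k + 4.
Then R = B(k−1)f/C = (k**2 + 2*k + 4)/(k**3 + 6*k**2 + 17*k + 17), so s_k = R(k)·t_k = (k**2 + 2*k + 4)*factorial(k + 2).
Verify: (k**3 + 6*k**2 + 17*k + 17)*factorial(k + 2) matches t_k.
Telescoping: Σ = s_(9) − s_(2) = 4111430400 − (288) = 4111430112.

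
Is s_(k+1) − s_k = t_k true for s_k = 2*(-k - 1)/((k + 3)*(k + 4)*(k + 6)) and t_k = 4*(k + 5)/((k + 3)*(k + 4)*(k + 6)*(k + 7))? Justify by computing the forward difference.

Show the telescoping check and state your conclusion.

Invalid: residual 6*(-3*k - 17)/(k**5 + 25*k**4 + 245*k**3 + 1175*k**2 + 2754*k + 2520) ≠ 0.

s_(k+1) = 2*(-k - 2)/((k + 4)*(k + 5)*(k + 7))
s_(k+1) − s_k = 2*(2*k**2 + 11*k - 1)/(k**5 + 25*k**4 + 245*k**3 + 1175*k**2 + 2754*k + 2520)
(s_(k+1) − s_k) − t_k = 6*(-3*k - 17)/(k**5 + 25*k**4 + 245*k**3 + 1175*k**2 + 2754*k + 2520)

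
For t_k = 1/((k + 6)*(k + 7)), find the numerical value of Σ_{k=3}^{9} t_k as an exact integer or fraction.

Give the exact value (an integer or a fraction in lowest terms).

The ratio is (k + 6)/(k + 8).
Take A(k)=k + 6, B(k)=k + 8, C(k)=1.
Need (k + 6)·f(k+1) − (k + 7)·f(k) = 1.
Bound: deg f ≤ 1.
Solve for f: f(k) = k/6 (degree 1 ≤ 1).
Then R = B(k−1)f/C = k*(k + 7)/6, so s_k = R(k)·t_k = k/(6*(k + 6)).
s_(k+1) − s_k = 1/(k**2 + 13*k + 42) = t_k.
Telescoping: Σ = s_(10) − s_(3) = 5/48 − (1/18) = 7/144.

Σ = 7/144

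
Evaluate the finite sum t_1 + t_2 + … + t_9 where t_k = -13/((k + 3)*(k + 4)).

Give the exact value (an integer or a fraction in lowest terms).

t_(k+1)/t_k = (k + 3)/(k + 5).
Take A(k)=k + 3, B(k)=k + 5, C(k)=1.
Solve (k + 3)·f(k+1) − (k + 4)·f(k) = 1.
Bound: deg f ≤ 1.
Solve for f: f(k) = k/3 (degree 1 ≤ 1).
Then R = B(k−1)f/C = k*(k + 4)/3, so s_k = R(k)·t_k = -13*k/(3*k + 9).
Δs = -13/(k**2 + 7*k + 12), as required.
Sum = s_(10) − s_(1); s_(10) = -10/3, s_(1) = -13/12 ⇒ -9/4.

Σ = -9/4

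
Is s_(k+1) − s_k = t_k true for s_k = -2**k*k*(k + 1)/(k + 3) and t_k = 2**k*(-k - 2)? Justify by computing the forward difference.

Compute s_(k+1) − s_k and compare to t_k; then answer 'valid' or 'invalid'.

s_(k+1) = -2**(k + 1)*(k + 1)*(k + 2)/(k + 4)
s_(k+1) − s_k = 2**k*(k + 1)*(k*(k + 4) - 2*(k + 2)*(k + 3))/((k + 3)*(k + 4))
(s_(k+1) − s_k) − t_k = 2**(k + 1)*(k**2 + 4*k + 6)/(k**2 + 7*k + 12)

Invalid: residual 2**(k + 1)*(k**2 + 4*k + 6)/(k**2 + 7*k + 12) ≠ 0.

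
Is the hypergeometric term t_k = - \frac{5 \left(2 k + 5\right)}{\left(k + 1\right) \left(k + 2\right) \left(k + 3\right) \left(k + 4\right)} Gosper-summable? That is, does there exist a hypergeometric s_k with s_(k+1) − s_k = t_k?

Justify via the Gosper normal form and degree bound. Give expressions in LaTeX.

Yes. s_k = \frac{5 k \left(- k - 4\right)}{3 \left(k^{2} + 4 k + 3\right)}.

r(k) = (k + 1)*(2*k + 7)/((k + 5)*(2*k + 5)) after simplifying.
So A=k + 1 and B=k + 5, with C=k + 5/2.
Set up (k + 1)·f(k+1) − (k + 4)·f(k) − (k + 5/2) = 0.
Bound: deg f ≤ 3.
Solving with deg f ≤ 3: f(k) = k*(k + 2)*(k + 4)/6.
Get s_k = R·t_k = 5*k*(-k - 4)/(3*(k**2 + 4*k + 3)) with R(k) = B(k−1)f(k)/C(k) = k*(k + 2)*(k + 4)**2/(3*(2*k + 5)).
s_(k+1) − s_k = 5*(-2*k - 5)/(k**4 + 10*k**3 + 35*k**2 + 50*k + 24) = t_k.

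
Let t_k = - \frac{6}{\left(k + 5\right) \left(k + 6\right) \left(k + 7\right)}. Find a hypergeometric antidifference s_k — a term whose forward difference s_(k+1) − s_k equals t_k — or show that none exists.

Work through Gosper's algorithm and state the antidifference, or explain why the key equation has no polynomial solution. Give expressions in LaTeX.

t_(k+1)/t_k = (k + 5)/(k + 8).
A = k + 5, B = k + 8, C = 1.
Solve (k + 5)·f(k+1) − (k + 7)·f(k) = 1.
d = 2 from the (1,1,0) case.
Solving with deg f ≤ 2: f(k) = k*(k + 11)/60.
R(k) = B(k−1)·f(k)/C(k) = k*(k + 7)*(k + 11)/60; s_k = R·t_k = k*(-k - 11)/(10*(k + 5)*(k + 6)).
s_(k+1) − s_k = -6/(k**3 + 18*k**2 + 107*k + 210) = t_k.

s_k = \frac{k \left(- k - 11\right)}{10 \left(k + 5\right) \left(k + 6\right)}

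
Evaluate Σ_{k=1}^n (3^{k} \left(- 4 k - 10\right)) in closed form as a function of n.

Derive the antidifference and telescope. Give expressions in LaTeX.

S(n) = - 6 \cdot 3^{n} n - 12 \cdot 3^{n} + 12

Ratio r(k) = 3*(2*k + 7)/(2*k + 5).
A = 3, B = 1, C = k + 5/2.
Need (3)·f(k+1) − (1)·f(k) = k + 5/2.
Degrees (0,0,1) ⇒ d ≤ 1.
A polynomial solution: f(k) = (k + 1)/2.
R(k) = B(k−1)·f(k)/C(k) = (k + 1)/(2*k + 5); s_k = R·t_k = -2*3**k*(k + 1).
Verify: 3**k*(-4*k - 10) matches t_k.
Telescope: S(n) = s_(n+1) − s_(1) = 6*3**n*(-n - 2) − (-12) = -6*3**n*n - 12*3**n + 12.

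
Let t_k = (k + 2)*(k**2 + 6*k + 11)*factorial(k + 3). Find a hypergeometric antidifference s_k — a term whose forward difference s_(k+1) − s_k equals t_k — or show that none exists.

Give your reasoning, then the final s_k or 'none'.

s_k = (k + 1)*(k + 2)*factorial(k + 3)

The ratio is (k + 3)*(k + 4)*(6*k + (k + 1)**2 + 17)/((k + 2)*(k**2 + 6*k + 11)).
A = k + 4, B = 1, C = k**3 + 8*k**2 + 23*k + 22.
Set up (k + 4)·f(k+1) − (1)·f(k) − (k**3 + 8*k**2 + 23*k + 22) = 0.
Degrees (1,0,3) ⇒ d ≤ 2.
Solve for f: f(k) = (k + 1)*(k + 2) (degree 2 ≤ 2).
Get s_k = R·t_k = (k + 1)*(k + 2)*factorial(k + 3) with R(k) = B(k−1)f(k)/C(k) = (k + 1)/(k**2 + 6*k + 11).
Verify: (k + 2)*(k**2 + 6*k + 11)*factorial(k + 3) matches t_k.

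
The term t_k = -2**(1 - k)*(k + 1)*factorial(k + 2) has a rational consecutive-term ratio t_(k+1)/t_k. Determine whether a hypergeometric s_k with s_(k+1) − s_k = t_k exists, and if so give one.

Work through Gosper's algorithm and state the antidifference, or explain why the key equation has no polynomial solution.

Ratio r(k) = (k + 2)*(k + 3)/(2*(k + 1)).
Normal form (A,B,C) = (k/2 + 3/2, 1, k + 1).
Set up (k/2 + 3/2)·f(k+1) − (1)·f(k) − (k + 1) = 0.
deg f ≤ 0 (via 1,0,1).
Match coefficients ⇒ f(k) = 2.
R(k) = B(k−1)·f(k)/C(k) = 2/(k + 1); s_k = R·t_k = -2**(2 - k)*factorial(k + 2).
Check: Δs_k = -2**(1 - k)*(k + 1)*factorial(k + 2). ✓

s_k = -2**(2 - k)*factorial(k + 2)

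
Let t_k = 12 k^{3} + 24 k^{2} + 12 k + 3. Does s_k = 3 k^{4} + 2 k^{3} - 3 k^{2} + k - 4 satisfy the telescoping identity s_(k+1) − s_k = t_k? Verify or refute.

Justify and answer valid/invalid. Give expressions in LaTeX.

valid (s_(k+1) − s_k reduces to t_k)

s_(k+1) = 3*k**4 + 14*k**3 + 21*k**2 + 13*k - 1
s_(k+1) − s_k = 12*k**3 + 24*k**2 + 12*k + 3
(s_(k+1) − s_k) − t_k = 0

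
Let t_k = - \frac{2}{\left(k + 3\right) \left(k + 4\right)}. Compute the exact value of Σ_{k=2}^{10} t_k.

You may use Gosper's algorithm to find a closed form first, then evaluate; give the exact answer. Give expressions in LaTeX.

Σ = -9/35

r(k) = (k + 3)/(k + 5) after simplifying.
So A=k + 3 and B=k + 5, with C=1.
Need (k + 3)·f(k+1) − (k + 4)·f(k) = 1.
deg f ≤ 1 (via 1,1,0).
Match coefficients ⇒ f(k) = k/3.
Get s_k = R·t_k = -2*k/(3*k + 9) with R(k) = B(k−1)f(k)/C(k) = k*(k + 4)/3.
Verify: -2/(k**2 + 7*k + 12) matches t_k.
Telescoping: Σ = s_(11) − s_(2) = -11/21 − (-4/15) = -9/35.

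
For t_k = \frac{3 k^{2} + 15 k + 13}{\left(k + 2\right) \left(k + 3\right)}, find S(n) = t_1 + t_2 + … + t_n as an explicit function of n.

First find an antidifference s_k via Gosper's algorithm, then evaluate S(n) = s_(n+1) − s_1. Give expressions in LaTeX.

Ratio r(k) = (k + 2)*(15*k + 3*(k + 1)**2 + 28)/((k + 4)*(3*k**2 + 15*k + 13)).
So A=k + 2 and B=k + 4, with C=k**2 + 5*k + 13/3.
Set up (k + 2)·f(k+1) − (k + 3)·f(k) − (k**2 + 5*k + 13/3) = 0.
deg f ≤ 2 (via 1,1,2).
Coefficient equations give f(k) = k*(6*k + 7)/6.
R(k) = B(k−1)·f(k)/C(k) = k*(k + 3)*(6*k + 7)/(2*(3*k**2 + 15*k + 13)); s_k = R·t_k = k*(6*k + 7)/(2*(k + 2)).
Δs = (3*k**2 + 15*k + 13)/(k**2 + 5*k + 6), as required.
s_(n+1) = (6*n**2 + 19*n + 13)/(2*(n + 3)) and s_(1) = 13/6, so S(n) = n*(9*n + 22)/(3*(n + 3)).

S(n) = \frac{n \left(9 n + 22\right)}{3 \left(n + 3\right)}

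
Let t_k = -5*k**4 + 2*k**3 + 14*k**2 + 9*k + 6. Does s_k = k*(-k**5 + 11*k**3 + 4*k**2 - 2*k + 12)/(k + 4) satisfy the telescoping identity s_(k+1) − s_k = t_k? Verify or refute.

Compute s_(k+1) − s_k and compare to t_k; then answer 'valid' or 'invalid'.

s_(k+1) = (k + 1)*(-2*k - (k + 1)**5 + 11*(k + 1)**3 + 4*(k + 1)**2 + 10)/(k + 5)
s_(k+1) − s_k = (-5*k**6 - 39*k**5 - 47*k**4 + 155*k**3 + 300*k**2 + 196*k + 96)/(k**2 + 9*k + 20)
(s_(k+1) − s_k) − t_k = (4*k**5 + 21*k**4 - 20*k**3 - 67*k**2 - 38*k - 24)/(k**2 + 9*k + 20)

Invalid: residual (4*k**5 + 21*k**4 - 20*k**3 - 67*k**2 - 38*k - 24)/(k**2 + 9*k + 20) ≠ 0.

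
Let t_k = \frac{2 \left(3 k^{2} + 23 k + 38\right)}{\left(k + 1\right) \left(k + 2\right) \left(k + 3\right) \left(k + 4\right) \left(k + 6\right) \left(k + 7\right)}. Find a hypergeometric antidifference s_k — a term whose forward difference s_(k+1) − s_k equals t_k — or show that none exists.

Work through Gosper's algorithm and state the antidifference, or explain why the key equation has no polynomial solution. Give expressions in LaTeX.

s_k = \frac{k \left(k^{2} + 10 k + 27\right)}{9 \left(k^{3} + 10 k^{2} + 27 k + 18\right)}

r(k) = (k + 1)*(k + 6)*(23*k + 3*(k + 1)**2 + 61)/((k + 5)*(k + 8)*(3*k**2 + 23*k + 38)) after simplifying.
Gosper form: A/B · C(k+1)/C(k) with A=k + 1, B=k + 8, C=k**3 + 38*k**2/3 + 51*k + 190/3.
Solve (k + 1)·f(k+1) − (k + 7)·f(k) = k**3 + 38*k**2/3 + 51*k + 190/3.
From deg A=1, deg B=1, deg C=3: d=6.
Coefficient equations give f(k) = k*(k + 2)*(k + 4)*(k + 5)*(k**2 + 10*k + 27)/54.
Certificate R = B(k−1)f/C = k*(k + 2)*(k + 4)*(k + 7)*(k**2 + 10*k + 27)/(18*(3*k**2 + 23*k + 38)) gives s_k = k*(k**2 + 10*k + 27)/(9*(k**3 + 10*k**2 + 27*k + 18)).
s_(k+1) − s_k = 2*(3*k**2 + 23*k + 38)/(k**6 + 23*k**5 + 207*k**4 + 925*k**3 + 2144*k**2 + 2412*k + 1008) = t_k.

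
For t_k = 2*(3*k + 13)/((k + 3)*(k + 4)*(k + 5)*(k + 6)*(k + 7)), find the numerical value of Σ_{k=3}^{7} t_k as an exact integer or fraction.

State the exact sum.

Σ = 785/216216

Ratio r(k) = (k + 3)*(3*k + 16)/((k + 8)*(3*k + 13)).
Take A(k)=k + 3, B(k)=k + 8, C(k)=k + 13/3.
Solve (k + 3)·f(k+1) − (k + 7)·f(k) = k + 13/3.
d = 4 from the (1,1,1) case.
Solve for f: f(k) = k*(k + 4)*(k**2 + 14*k + 63)/270 (degree 4 ≤ 4).
R(k) = B(k−1)·f(k)/C(k) = k*(k + 4)*(k + 7)*(k**2 + 14*k + 63)/(90*(3*k + 13)); s_k = R·t_k = k*(k**2 + 14*k + 63)/(45*(k**3 + 14*k**2 + 63*k + 90)).
Check: Δs_k = 2*(3*k + 13)/(k**5 + 25*k**4 + 245*k**3 + 1175*k**2 + 2754*k + 2520). ✓
Evaluate s at k=8 and k=3: 956/45045 and 19/1080; difference 785/216216.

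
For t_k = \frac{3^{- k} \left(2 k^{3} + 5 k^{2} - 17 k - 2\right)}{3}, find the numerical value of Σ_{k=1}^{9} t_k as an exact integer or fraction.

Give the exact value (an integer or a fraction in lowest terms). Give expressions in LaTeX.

Σ = 37996/59049

Ratio r(k) = (2*k**3 + 11*k**2 - k - 12)/(3*(2*k**3 + 5*k**2 - 17*k - 2)).
Factor: A=1/3; B=1; C=k**3 + 5*k**2/2 - 17*k/2 - 1.
Solve (1/3)·f(k+1) − (1)·f(k) = k**3 + 5*k**2/2 - 17*k/2 - 1.
From deg A=0, deg B=0, deg C=3: d=3.
Solving with deg f ≤ 3: f(k) = -3*k*(k**2 + 4*k - 3)/2.
Certificate R = B(k−1)f/C = -3*k*(k**2 + 4*k - 3)/((k - 2)*(2*k**2 + 9*k + 1)) gives s_k = k*(-k**2 - 4*k + 3)/3**k.
Verify: (2*k**3 + 5*k**2 - 17*k - 2)/(3*3**k) matches t_k.
Sum = s_(10) − s_(1); s_(10) = -1370/59049, s_(1) = -2/3 ⇒ 37996/59049.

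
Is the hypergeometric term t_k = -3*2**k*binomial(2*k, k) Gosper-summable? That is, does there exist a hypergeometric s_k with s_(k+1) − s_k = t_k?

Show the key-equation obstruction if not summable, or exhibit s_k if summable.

The ratio is 4*(2*k + 1)/(k + 1).
Take A(k)=8*k + 4, B(k)=k + 1, C(k)=1.
Key eq: (8*k + 4)·f(k+1) = (k)·f(k) + (1).
deg f ≤ -1 (via 1,1,0).
Negative degree bound (-1): no f exists, t_k not Gosper-summable.

No — key equation has no polynomial f.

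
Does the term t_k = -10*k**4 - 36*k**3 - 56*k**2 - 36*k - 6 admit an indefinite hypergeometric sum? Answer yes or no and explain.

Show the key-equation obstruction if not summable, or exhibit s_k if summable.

Yes. s_k = k*(-2*k**4 - 4*k**3 - 4*k**2 + k + 3).

Compute t_(k+1)/t_k: get (5*k**4 + 38*k**3 + 112*k**2 + 148*k + 72)/(5*k**4 + 18*k**3 + 28*k**2 + 18*k + 3).
A = 1, B = 1, C = k**4 + 18*k**3/5 + 28*k**2/5 + 18*k/5 + 3/5.
Set up (1)·f(k+1) − (1)·f(k) − (k**4 + 18*k**3/5 + 28*k**2/5 + 18*k/5 + 3/5) = 0.
Degrees (0,0,4) ⇒ d ≤ 5.
Match coefficients ⇒ f(k) = k*(k + 1)*(2*k**3 + 2*k**2 + 2*k - 3)/10.
Then R = B(k−1)f/C = k*(2*k**3 + 2*k**2 + 2*k - 3)/(2*(5*k**3 + 13*k**2 + 15*k + 3)), so s_k = R(k)·t_k = k*(-2*k**4 - 4*k**3 - 4*k**2 + k + 3).
Verify: -10*k**4 - 36*k**3 - 56*k**2 - 36*k - 6 matches t_k.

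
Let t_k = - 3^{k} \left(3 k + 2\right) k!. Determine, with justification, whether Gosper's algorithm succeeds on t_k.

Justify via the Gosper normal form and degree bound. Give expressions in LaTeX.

The ratio is 3*(k + 1)*(3*k + 5)/(3*k + 2).
Gosper form: A/B · C(k+1)/C(k) with A=3*k + 3, B=1, C=k + 2/3.
Set up (3*k + 3)·f(k+1) − (1)·f(k) − (k + 2/3) = 0.
deg f ≤ 0 (via 1,0,1).
A polynomial solution: f(k) = 1/3.
Get s_k = R·t_k = -3**k*factorial(k) with R(k) = B(k−1)f(k)/C(k) = 1/(3*k + 2).
Check: Δs_k = -3**k*(3*k + 2)*factorial(k). ✓

Yes. s_k = - 3^{k} k!.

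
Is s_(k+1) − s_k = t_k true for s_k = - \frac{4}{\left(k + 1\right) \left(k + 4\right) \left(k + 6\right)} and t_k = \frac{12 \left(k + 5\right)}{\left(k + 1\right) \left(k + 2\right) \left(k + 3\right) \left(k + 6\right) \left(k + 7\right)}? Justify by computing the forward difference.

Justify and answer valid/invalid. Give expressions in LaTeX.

s_(k+1) = -4/((k + 2)*(k + 5)*(k + 7))
s_(k+1) − s_k = 4*(3*k**2 + 25*k + 46)/(k**6 + 25*k**5 + 247*k**4 + 1219*k**3 + 3112*k**2 + 3796*k + 1680)
(s_(k+1) − s_k) − t_k = 8*(-4*k**2 - 37*k - 81)/(k**7 + 28*k**6 + 322*k**5 + 1960*k**4 + 6769*k**3 + 13132*k**2 + 13068*k + 5040)

Invalid: residual \frac{8 \left(- 4 k^{2} - 37 k - 81\right)}{k^{7} + 28 k^{6} + 322 k^{5} + 1960 k^{4} + 6769 k^{3} + 13132 k^{2} + 13068 k + 5040} ≠ 0.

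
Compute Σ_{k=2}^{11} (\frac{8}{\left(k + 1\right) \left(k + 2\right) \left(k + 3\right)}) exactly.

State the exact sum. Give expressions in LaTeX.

Compute t_(k+1)/t_k: get (k + 1)/(k + 4).
Gosper form: A/B · C(k+1)/C(k) with A=k + 1, B=k + 4, C=1.
Key eq: (k + 1)·f(k+1) = (k + 3)·f(k) + (1).
Degrees (1,1,0) ⇒ d ≤ 2.
A polynomial solution: f(k) = k*(k + 3)/4.
Get s_k = R·t_k = 2*k*(k + 3)/((k + 1)*(k + 2)) with R(k) = B(k−1)f(k)/C(k) = k*(k + 3)**2/4.
Check: Δs_k = 8/(k**3 + 6*k**2 + 11*k + 6). ✓
Σ_(k=2)^(11) t_k = s_(12) − s_(2) = 180/91 − (5/3) = 85/273.

Σ = 85/273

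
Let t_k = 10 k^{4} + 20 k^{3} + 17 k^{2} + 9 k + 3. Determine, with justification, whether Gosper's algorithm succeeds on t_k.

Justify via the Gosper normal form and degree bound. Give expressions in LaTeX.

Step 1: r(k) = (10*k**4 + 60*k**3 + 137*k**2 + 143*k + 59)/(10*k**4 + 20*k**3 + 17*k**2 + 9*k + 3).
Gosper form: A/B · C(k+1)/C(k) with A=1, B=1, C=k**4 + 2*k**3 + 17*k**2/10 + 9*k/10 + 3/10.
Solve (1)·f(k+1) − (1)·f(k) = k**4 + 2*k**3 + 17*k**2/10 + 9*k/10 + 3/10.
deg f ≤ 5 (via 0,0,4).
Solve for f: f(k) = k*(2*k**4 - k**2 + k + 1)/10 (degree 5 ≤ 5).
R(k) = B(k−1)·f(k)/C(k) = k*(2*k**4 - k**2 + k + 1)/(10*k**4 + 20*k**3 + 17*k**2 + 9*k + 3); s_k = R·t_k = k*(2*k**4 - k**2 + k + 1).
Δs = 10*k**4 + 20*k**3 + 17*k**2 + 9*k + 3, as required.

Yes. s_k = k \left(2 k^{4} - k^{2} + k + 1\right).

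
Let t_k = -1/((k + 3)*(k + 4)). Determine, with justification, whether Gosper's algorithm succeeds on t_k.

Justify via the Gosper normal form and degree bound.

Yes. s_k = -k/(3*k + 9).

t_(k+1)/t_k = (k + 3)/(k + 5).
Factor: A=k + 3; B=k + 5; C=1.
Set up (k + 3)·f(k+1) − (k + 4)·f(k) − (1) = 0.
From deg A=1, deg B=1, deg C=0: d=1.
Solving with deg f ≤ 1: f(k) = k/3.
Certificate R = B(k−1)f/C = k*(k + 4)/3 gives s_k = -k/(3*k + 9).
Δs = -1/(k**2 + 7*k + 12), as required.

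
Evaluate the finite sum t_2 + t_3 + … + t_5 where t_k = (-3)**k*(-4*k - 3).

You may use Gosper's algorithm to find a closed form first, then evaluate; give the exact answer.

Σ = 4356

Compute t_(k+1)/t_k: get 3*(-4*k - 7)/(4*k + 3).
Normal form (A,B,C) = (-3, 1, k + 3/4).
f must satisfy (-3)·f(k+1) − (1)·f(k) = k + 3/4.
From deg A=0, deg B=0, deg C=1: d=1.
Solving with deg f ≤ 1: f(k) = -k/4.
Certificate R = B(k−1)f/C = -k/(4*k + 3) gives s_k = (-3)**k*k.
s_(k+1) − s_k = (-3)**k*(-4*k - 3) = t_k.
Telescoping: Σ = s_(6) − s_(2) = 4374 − (18) = 4356.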